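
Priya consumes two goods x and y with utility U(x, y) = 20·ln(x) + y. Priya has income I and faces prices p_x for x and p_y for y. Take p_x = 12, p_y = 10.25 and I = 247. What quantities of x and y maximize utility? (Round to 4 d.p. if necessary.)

x* = 17.0833, y* = 4.0976

MU_x = 20/x, MU_y = 1. Tangency: 20/x = p_x/p_y.
So x*(p_x,p_y) = 20·p_y/p_x, independent of income; and y* = (I − 20·p_y)/p_y.
At the given prices: x* = 20·10.25/12 = 17.0833, and y* = 4.0976.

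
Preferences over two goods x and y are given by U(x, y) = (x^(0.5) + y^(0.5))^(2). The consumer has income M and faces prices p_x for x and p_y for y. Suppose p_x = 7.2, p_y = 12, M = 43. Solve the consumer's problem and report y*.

y* = 1.3438

MU_x ∝ x^(-0.5), MU_y ∝ y^(-0.5), so MRS = (y/x)^(0.5) = p_x/p_y.
Solve for the ratio: y/x = [p_x/p_y]^(2).
Substitute y = (y/x)·x into the budget: x* = M/(p_x + p_y·(y/x)).
Numerically y/x = 0.36, so x* = 43/(7.2 + 12·0.36) = 3.7326 and y* = 0.36·3.7326 = 1.3438.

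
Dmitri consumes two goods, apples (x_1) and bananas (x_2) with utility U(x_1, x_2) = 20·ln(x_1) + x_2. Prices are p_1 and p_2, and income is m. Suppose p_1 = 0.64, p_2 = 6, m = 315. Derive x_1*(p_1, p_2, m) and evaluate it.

x_1* = 187.5

MU_x_1 = 20/x_1, MU_x_2 = 1. Tangency: 20/x_1 = p_1/p_2.
So x_1*(p_1,p_2) = 20·p_2/p_1, independent of income; and x_2* = (m − 20·p_2)/p_2.
At the given prices: x_1* = 20·6/0.64 = 187.5.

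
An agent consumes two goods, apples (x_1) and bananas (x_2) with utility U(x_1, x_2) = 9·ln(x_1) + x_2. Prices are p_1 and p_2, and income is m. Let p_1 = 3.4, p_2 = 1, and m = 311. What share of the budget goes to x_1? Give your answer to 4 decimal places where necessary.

share on x_1 = 0.0289

At the given prices: x_1* = 9·1/3.4 = 2.6471, and x_2* = 302.
Expenditure on x_1: 3.4·2.6471 = 9; share = 0.0289.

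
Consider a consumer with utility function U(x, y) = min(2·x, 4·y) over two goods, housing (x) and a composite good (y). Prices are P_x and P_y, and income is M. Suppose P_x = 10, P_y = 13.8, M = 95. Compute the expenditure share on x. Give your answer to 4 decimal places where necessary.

Leontief preferences: the optimum is at the kink where x/4 = y/2, i.e. y = (1/2)·x.
Budget: P_x·x + P_y·(1/2)·x = M, so (4·P_x + 2·P_y)·x = 4·M.
Demand: x*(P_x,P_y,M) = 4·M/(4·P_x + 2·P_y), y* = 2·M/(4·P_x + 2·P_y).
Here 4·10 + 2·13.8 = 67.6, giving x* = 5.6213 and y* = 2.8107.
Expenditure on x: 10·5.6213 = 56.213; share = 0.5917.

share on x = 0.5917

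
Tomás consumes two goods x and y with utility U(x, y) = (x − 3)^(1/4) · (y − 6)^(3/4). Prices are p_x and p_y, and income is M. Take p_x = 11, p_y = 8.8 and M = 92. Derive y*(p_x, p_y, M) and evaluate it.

Let x' = x−3, y' = y−6. MRS = (1/3)·y'/x' = p_x/p_y.
Substituting into the budget: x* = 3 + 0.25·(M − 3·p_x − 6·p_y)/p_x, and y* = 6 + 0.75·(…)/p_y.
Discretionary income = 92 − 3·11 − 6·8.8 = 6.2; y* = 6 + 0.75·6.2/8.8 = 6.5284.

y* = 6.5284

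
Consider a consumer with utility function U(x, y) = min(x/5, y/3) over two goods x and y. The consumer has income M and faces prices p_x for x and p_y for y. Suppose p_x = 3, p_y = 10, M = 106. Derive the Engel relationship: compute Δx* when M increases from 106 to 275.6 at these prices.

With perfect complements, no substitution: consume in ratio x:y = 5:3.
Budget: p_x·x + p_y·(3/5)·x = M, so (5·p_x + 3·p_y)·x = 5·M.
Demand: x*(p_x,p_y,M) = 5·M/(5·p_x + 3·p_y), y* = 3·M/(5·p_x + 3·p_y).
Here 5·3 + 3·10 = 45, giving x* = 11.7778.
At M' = 275.6: x* = 30.6222. Change: 30.6222 − 11.7778 = 18.8444.

Δx* = 18.8444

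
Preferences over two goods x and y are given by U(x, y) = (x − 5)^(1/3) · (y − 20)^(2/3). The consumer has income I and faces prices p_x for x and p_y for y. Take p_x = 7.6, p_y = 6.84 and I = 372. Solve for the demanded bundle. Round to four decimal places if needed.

This is Cobb-Douglas in (x−5, y−20): tangency gives 1/3·p_y·(y−20) = 2/3·p_x·(x−5).
Substituting into the budget: x* = 5 + 1/3·(I − 5·p_x − 20·p_y)/p_x, and y* = 20 + 2/3·(…)/p_y.
Discretionary income = 372 − 5·7.6 − 20·6.84 = 197.2; x* = 5 + 1/3·197.2/7.6 = 13.6491; y* = 20 + 2/3·197.2/6.84 = 39.2203.

x* = 13.6491, y* = 39.2203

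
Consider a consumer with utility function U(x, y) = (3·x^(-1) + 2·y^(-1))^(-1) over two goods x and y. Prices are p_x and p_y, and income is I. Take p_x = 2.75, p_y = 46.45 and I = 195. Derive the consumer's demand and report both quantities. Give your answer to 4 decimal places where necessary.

x* = 16.2797, y* = 3.2342

MU_x ∝ 3·x^(-2), MU_y ∝ 2·y^(-2), so MRS = (3/2)·(y/x)^(2) = p_x/p_y.
Solve for the ratio: y/x = [(2/3)·p_x/p_y]^(0.5).
With the ratio pinned down, the budget gives x* = I/(p_x + p_y·(y/x)) and y* = (y/x)·x*.
Numerically y/x = 0.198668, so x* = 195/(2.75 + 46.45·0.198668) = 16.2797 and y* = 0.198668·16.2797 = 3.2342.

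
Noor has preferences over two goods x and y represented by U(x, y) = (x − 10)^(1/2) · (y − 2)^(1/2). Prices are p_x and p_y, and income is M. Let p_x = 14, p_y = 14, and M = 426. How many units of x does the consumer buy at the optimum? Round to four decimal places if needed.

x* = 19.2143

MRS = (y−2)/(x−10). Tangency with p_x/p_y gives y−2 = (p_x/p_y)·(x−10).
Substituting into the budget: x* = 10 + 0.5·(M − 10·p_x − 2·p_y)/p_x, and y* = 2 + 0.5·(…)/p_y.
Discretionary income = 426 − 10·14 − 2·14 = 258; x* = 10 + 0.5·258/14 = 19.2143.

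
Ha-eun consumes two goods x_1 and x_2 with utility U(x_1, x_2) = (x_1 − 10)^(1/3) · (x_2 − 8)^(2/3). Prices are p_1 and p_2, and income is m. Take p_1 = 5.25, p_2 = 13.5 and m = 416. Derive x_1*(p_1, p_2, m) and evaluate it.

x_1* = 26.2222

MRS = (1/2)·(x_2−8)/(x_1−10). Tangency with p_1/p_2 gives x_2−8 = 2·(p_1/p_2)·(x_1−10).
Substituting into the budget: x_1* = 10 + 1/3·(m − 10·p_1 − 8·p_2)/p_1, and x_2* = 8 + 2/3·(…)/p_2.
Discretionary income = 416 − 10·5.25 − 8·13.5 = 255.5; x_1* = 10 + 1/3·255.5/5.25 = 26.2222.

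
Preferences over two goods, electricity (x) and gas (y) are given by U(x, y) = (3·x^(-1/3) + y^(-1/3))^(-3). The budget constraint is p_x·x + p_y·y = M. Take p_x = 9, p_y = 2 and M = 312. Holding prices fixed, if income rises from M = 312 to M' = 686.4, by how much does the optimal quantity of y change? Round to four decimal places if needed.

MRS = MU_x/MU_y = 3·(y/x)^(4/3). Set equal to p_x/p_y.
Solve for the ratio: y/x = [(1/3)·p_x/p_y]^(0.75).
Substitute y = (y/x)·x into the budget: x* = M/(p_x + p_y·(y/x)).
Numerically y/x = 1.355403, so x* = 312/(9 + 2·1.355403) = 26.6421 and y* = 1.355403·26.6421 = 36.1107.
At M' = 686.4: y* = 79.4436. Change: 79.4436 − 36.1107 = 43.3329.

Δy* = 43.3329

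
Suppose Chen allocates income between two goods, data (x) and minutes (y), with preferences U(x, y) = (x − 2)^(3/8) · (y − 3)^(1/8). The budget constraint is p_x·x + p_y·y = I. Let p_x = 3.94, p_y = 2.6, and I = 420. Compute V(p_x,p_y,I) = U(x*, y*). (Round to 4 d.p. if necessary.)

V = 8.0551

This is Cobb-Douglas in (x−2, y−3): tangency gives 0.375·p_y·(y−3) = 0.125·p_x·(x−2).
Substituting into the budget: x* = 2 + 0.75·(I − 2·p_x − 3·p_y)/p_x, and y* = 3 + 0.25·(…)/p_y.
Discretionary income = 420 − 2·3.94 − 3·2.6 = 404.32; x* = 2 + 0.75·404.32/3.94 = 78.9645; y* = 3 + 0.25·404.32/2.6 = 41.8769.
Utility at the optimum: U(78.9645, 41.8769) = 8.0551.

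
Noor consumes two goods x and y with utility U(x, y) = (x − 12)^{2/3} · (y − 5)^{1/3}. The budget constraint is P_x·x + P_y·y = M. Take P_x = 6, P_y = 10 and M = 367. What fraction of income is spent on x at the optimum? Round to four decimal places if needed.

Let x' = x−12, y' = y−5. MRS = 2·y'/x' = P_x/P_y.
Substituting into the budget: x* = 12 + 2/3·(M − 12·P_x − 5·P_y)/P_x, and y* = 5 + 1/3·(…)/P_y.
Discretionary income = 367 − 12·6 − 5·10 = 245; x* = 12 + 2/3·245/6 = 39.2222; y* = 5 + 1/3·245/10 = 13.1667.
Expenditure on x: 6·39.2222 = 235.3333; share = 0.6412.

share on x = 0.6412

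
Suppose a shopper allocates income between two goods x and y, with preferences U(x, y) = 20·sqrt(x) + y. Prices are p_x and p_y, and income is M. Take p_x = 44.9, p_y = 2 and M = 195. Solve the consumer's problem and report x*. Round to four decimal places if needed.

x* = 0.1984

Plugging in: x* = (10·2/44.9)² = 0.1984.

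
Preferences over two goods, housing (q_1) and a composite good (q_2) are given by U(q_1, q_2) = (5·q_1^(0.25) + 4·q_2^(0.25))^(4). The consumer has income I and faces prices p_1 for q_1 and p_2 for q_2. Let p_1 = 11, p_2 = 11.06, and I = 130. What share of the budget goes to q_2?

From the CES first-order condition, (5/4)·(q_2/q_1)^(0.75) = p_1/p_2.
Solve for the ratio: q_2/q_1 = [(4/5)·p_1/p_2]^(4/3).
Substitute q_2 = (q_2/q_1)·q_1 into the budget: q_1* = I/(p_1 + p_2·(q_2/q_1)).
Numerically q_2/q_1 = 0.737287, so q_1* = 130/(11 + 11.06·0.737287) = 6.787 and q_2* = 0.737287·6.787 = 5.0039.
Expenditure on q_2: 11.06·5.0039 = 55.3435; share = 0.4257.

share on q_2 = 0.4257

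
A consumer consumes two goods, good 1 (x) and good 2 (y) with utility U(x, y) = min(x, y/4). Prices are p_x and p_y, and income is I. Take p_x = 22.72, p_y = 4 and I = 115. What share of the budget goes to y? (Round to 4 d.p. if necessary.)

share on y = 0.4132

Demand: x*(p_x,p_y,I) = I/(p_x + 4·p_y), y* = 4·I/(p_x + 4·p_y).
Here 22.72 + 4·4 = 38.72, giving x* = 2.97 and y* = 11.8802.
Expenditure on y: 4·11.8802 = 47.5207; share = 0.4132.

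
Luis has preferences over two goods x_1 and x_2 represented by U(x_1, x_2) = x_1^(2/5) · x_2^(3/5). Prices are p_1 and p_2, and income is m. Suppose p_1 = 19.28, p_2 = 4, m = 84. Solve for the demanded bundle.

x_1* = 1.7427, x_2* = 12.6

Tangency: MRS = (2/3)·x_2/x_1 = p_1/p_2.
Rearranging, p_2·x_2 = (3/2)·p_1·x_1. Substituting into the budget gives p_1·x_1·(1 + (3/2)) = m.
Demand: x_1*(p_1,p_2,m) = 0.4·m/p_1 and x_2* = 0.6·m/p_2.
At p_1=19.28, p_2=4, m=84: x_1* = 0.4·84/19.28 = 1.7427, x_2* = 12.6.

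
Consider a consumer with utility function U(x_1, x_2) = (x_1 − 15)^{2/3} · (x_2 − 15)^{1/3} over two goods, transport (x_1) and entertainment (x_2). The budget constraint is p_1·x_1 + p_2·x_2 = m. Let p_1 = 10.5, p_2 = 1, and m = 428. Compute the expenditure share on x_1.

This is Cobb-Douglas in (x_1−15, x_2−15): tangency gives 2/3·p_2·(x_2−15) = 1/3·p_1·(x_1−15).
Substituting into the budget: x_1* = 15 + 2/3·(m − 15·p_1 − 15·p_2)/p_1, and x_2* = 15 + 1/3·(…)/p_2.
Discretionary income = 428 − 15·10.5 − 15·1 = 255.5; x_1* = 15 + 2/3·255.5/10.5 = 31.2222; x_2* = 15 + 1/3·255.5/1 = 100.1667.
Expenditure on x_1: 10.5·31.2222 = 327.8333; share = 0.766.

share on x_1 = 0.766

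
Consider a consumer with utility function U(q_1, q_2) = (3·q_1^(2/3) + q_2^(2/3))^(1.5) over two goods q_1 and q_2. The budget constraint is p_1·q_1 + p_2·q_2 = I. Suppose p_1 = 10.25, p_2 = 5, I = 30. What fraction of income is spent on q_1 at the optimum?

From the CES first-order condition, 3·(q_2/q_1)^(1/3) = p_1/p_2.
Hence q_2/q_1 = ((1/3)·p_1/p_2)^(1/(1/3)), i.e. raised to the 3 power.
With the ratio pinned down, the budget gives q_1* = I/(p_1 + p_2·(q_2/q_1)) and q_2* = (q_2/q_1)·q_1*.
Numerically q_2/q_1 = 0.319079, so q_1* = 30/(10.25 + 5·0.319079) = 2.5326 and q_2* = 0.319079·2.5326 = 0.8081.
Expenditure on q_1: 10.25·2.5326 = 25.9595; share = 0.8653.

share on q_1 = 0.8653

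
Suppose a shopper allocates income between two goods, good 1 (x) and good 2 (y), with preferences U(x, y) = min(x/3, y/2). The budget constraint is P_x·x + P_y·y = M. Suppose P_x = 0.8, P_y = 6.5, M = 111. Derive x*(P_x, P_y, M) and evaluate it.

With perfect complements, no substitution: consume in ratio x:y = 3:2.
Budget: P_x·x + P_y·(2/3)·x = M, so (3·P_x + 2·P_y)·x = 3·M.
Demand: x*(P_x,P_y,M) = 3·M/(3·P_x + 2·P_y), y* = 2·M/(3·P_x + 2·P_y).
Here 3·0.8 + 2·6.5 = 15.4, giving x* = 21.6234.

x* = 21.6234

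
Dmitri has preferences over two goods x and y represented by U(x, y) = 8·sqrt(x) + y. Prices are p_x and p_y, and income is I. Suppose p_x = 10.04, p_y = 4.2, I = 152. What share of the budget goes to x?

share on x = 0.1849

MU_x = 4/√x, MU_y = 1. Tangency: 4/√x = p_x/p_y.
Solve: √x = 4·p_y/p_x, so x*(p_x,p_y) = (4·p_y/p_x)², and y* = (I − p_x·x*)/p_y.
Plugging in: x* = (4·4.2/10.04)² = 2.8, y* = 29.4972.
Expenditure on x: 10.04·2.8 = 28.1116; share = 0.1849.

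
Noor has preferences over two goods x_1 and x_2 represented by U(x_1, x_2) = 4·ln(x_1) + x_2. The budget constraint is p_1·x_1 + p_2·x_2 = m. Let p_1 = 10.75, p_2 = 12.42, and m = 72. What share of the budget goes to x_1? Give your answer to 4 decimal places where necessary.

Set MRS = p_1/p_2: (4/x_1)/1 = p_1/p_2.
So x_1*(p_1,p_2) = 4·p_2/p_1, independent of income; and x_2* = (m − 4·p_2)/p_2.
At the given prices: x_1* = 4·12.42/10.75 = 4.6214, and x_2* = 1.7971.
Expenditure on x_1: 10.75·4.6214 = 49.68; share = 0.69.

share on x_1 = 0.69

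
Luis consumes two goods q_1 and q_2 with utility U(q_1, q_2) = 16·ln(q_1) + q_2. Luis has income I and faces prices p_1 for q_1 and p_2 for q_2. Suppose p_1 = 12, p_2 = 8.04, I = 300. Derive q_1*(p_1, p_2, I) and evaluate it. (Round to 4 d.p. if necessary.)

q_1* = 10.72

Set MRS = p_1/p_2: (16/q_1)/1 = p_1/p_2.
So q_1*(p_1,p_2) = 16·p_2/p_1, independent of income; and q_2* = (I − 16·p_2)/p_2.
At the given prices: q_1* = 16·8.04/12 = 10.72.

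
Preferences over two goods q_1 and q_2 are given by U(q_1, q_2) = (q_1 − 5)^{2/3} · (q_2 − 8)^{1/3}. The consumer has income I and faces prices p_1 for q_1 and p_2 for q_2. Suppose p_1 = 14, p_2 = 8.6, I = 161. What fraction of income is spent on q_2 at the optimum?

share on q_2 = 0.4733

MRS = 2·(q_2−8)/(q_1−5). Tangency with p_1/p_2 gives q_2−8 = (1/2)·(p_1/p_2)·(q_1−5).
Substituting into the budget: q_1* = 5 + 2/3·(I − 5·p_1 − 8·p_2)/p_1, and q_2* = 8 + 1/3·(…)/p_2.
Discretionary income = 161 − 5·14 − 8·8.6 = 22.2; q_1* = 5 + 2/3·22.2/14 = 6.0571; q_2* = 8 + 1/3·22.2/8.6 = 8.8605.
Expenditure on q_2: 8.6·8.8605 = 76.2; share = 0.4733.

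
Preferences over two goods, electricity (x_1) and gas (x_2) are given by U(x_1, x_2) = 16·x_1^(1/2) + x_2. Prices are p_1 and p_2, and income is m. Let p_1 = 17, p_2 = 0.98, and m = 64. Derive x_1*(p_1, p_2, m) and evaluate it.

Thus x_1* = (8·p_2/p_1)² — independent of m — with the rest of income spent on x_2.
Plugging in: x_1* = (8·0.98/17)² = 0.2127.

x_1* = 0.2127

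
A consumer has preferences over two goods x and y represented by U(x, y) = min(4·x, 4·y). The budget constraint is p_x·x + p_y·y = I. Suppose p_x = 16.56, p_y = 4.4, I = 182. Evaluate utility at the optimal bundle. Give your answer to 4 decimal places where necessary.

V = 34.7328

Demand: x*(p_x,p_y,I) = 4·I/(4·p_x + 4·p_y), y* = 4·I/(4·p_x + 4·p_y).
Here 4·16.56 + 4·4.4 = 83.84, giving x* = 8.6832 and y* = 8.6832.
Utility at the optimum: U(8.6832, 8.6832) = 34.7328.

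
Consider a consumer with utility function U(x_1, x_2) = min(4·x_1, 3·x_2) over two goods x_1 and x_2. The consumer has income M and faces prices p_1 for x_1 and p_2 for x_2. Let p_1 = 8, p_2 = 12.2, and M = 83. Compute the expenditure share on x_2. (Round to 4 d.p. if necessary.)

share on x_2 = 0.6703

With perfect complements, no substitution: consume in ratio x_1:x_2 = 3:4.
Budget: p_1·x_1 + p_2·(4/3)·x_1 = M, so (3·p_1 + 4·p_2)·x_1 = 3·M.
Demand: x_1*(p_1,p_2,M) = 3·M/(3·p_1 + 4·p_2), x_2* = 4·M/(3·p_1 + 4·p_2).
Here 3·8 + 4·12.2 = 72.8, giving x_1* = 3.4203 and x_2* = 4.5604.
Expenditure on x_2: 12.2·4.5604 = 55.6374; share = 0.6703.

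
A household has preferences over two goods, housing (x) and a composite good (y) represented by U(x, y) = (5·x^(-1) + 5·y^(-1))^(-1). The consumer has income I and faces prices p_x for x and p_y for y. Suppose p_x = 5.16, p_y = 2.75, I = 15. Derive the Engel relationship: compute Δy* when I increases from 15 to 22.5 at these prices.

Δy* = 1.1508

MRS = MU_x/MU_y = (y/x)^(2). Set equal to p_x/p_y.
Solve for the ratio: y/x = [p_x/p_y]^(0.5).
With the ratio pinned down, the budget gives x* = I/(p_x + p_y·(y/x)) and y* = (y/x)·x*.
Numerically y/x = 1.369804, so x* = 15/(5.16 + 2.75·1.369804) = 1.6803 and y* = 1.369804·1.6803 = 2.3017.
At I' = 22.5: y* = 3.4525. Change: 3.4525 − 2.3017 = 1.1508.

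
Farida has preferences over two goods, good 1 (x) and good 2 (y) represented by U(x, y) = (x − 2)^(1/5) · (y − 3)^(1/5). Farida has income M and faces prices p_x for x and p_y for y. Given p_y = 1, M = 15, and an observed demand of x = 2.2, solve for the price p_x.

MRS = (y−3)/(x−2). Tangency with p_x/p_y gives y−3 = (p_x/p_y)·(x−2).
After buying the subsistence bundle (2, 3), a share 0.5 of the remaining income goes to x: x* = 2 + 0.5·(M − 2p_x − 3p_y)/p_x.
Set x* = 2.2 in the demand function and solve for p_x: p_x = 5.

p_x = 5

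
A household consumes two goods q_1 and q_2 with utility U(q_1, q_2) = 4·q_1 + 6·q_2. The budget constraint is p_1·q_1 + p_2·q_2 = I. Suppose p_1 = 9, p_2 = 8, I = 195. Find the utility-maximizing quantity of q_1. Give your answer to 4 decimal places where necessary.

Linear utility — the consumer picks whichever good has higher MU/price: 4/9 = 0.4444 vs 6/8 = 0.75.
q_2 gives more utility per dollar, so spend all income on q_2: q_2* = I/p_2, q_1* = 0.
Numerically: q_1* = 0, q_2* = 24.375.

q_1* = 0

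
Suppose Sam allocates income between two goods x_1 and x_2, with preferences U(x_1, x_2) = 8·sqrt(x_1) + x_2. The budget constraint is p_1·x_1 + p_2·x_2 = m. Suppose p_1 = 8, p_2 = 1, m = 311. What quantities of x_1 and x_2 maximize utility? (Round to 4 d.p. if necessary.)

x_1* = 0.25, x_2* = 309

Plugging in: x_1* = (4·1/8)² = 0.25, x_2* = 309.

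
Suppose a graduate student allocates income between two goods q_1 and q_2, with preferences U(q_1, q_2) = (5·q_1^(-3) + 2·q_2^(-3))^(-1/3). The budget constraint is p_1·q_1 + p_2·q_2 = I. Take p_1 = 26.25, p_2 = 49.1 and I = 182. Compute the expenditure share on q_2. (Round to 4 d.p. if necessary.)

MU_q_1 ∝ 5·q_1^(-4), MU_q_2 ∝ 2·q_2^(-4), so MRS = (5/2)·(q_2/q_1)^(4) = p_1/p_2.
Hence q_2/q_1 = ((2/5)·p_1/p_2)^(1/(4)), i.e. raised to the 0.25 power.
Substitute q_2 = (q_2/q_1)·q_1 into the budget: q_1* = I/(p_1 + p_2·(q_2/q_1)).
Numerically q_2/q_1 = 0.680028, so q_1* = 182/(26.25 + 49.1·0.680028) = 3.0517 and q_2* = 0.680028·3.0517 = 2.0752.
Expenditure on q_2: 49.1·2.0752 = 101.8935; share = 0.5599.

share on q_2 = 0.5599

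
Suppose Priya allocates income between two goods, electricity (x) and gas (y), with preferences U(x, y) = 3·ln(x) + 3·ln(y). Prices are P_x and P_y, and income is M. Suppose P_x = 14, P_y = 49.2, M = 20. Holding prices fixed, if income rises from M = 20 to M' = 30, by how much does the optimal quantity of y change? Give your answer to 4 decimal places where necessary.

The MRS is y/x. Set MRS = P_x/P_y.
So 3·P_y·y = 3·P_x·x; combined with the budget, a share 0.5 of income goes to x.
Demand: x*(P_x,P_y,M) = 0.5·M/P_x and y* = 0.5·M/P_y.
At P_x=14, P_y=49.2, M=20: y* = 0.5·20/49.2 = 0.2033.
At M' = 30: y* = 0.3049. Change: 0.3049 − 0.2033 = 0.1016.

Δy* = 0.1016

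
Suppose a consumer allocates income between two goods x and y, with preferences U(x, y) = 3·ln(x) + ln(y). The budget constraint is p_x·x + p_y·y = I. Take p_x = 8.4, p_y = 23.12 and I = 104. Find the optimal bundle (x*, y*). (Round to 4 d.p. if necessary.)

Tangency: MRS = 3·y/x = p_x/p_y.
So 3·p_y·y = p_x·x; combined with the budget, a share 0.75 of income goes to x.
Demand: x*(p_x,p_y,I) = 0.75·I/p_x and y* = 0.25·I/p_y.
At p_x=8.4, p_y=23.12, I=104: x* = 0.75·104/8.4 = 9.2857, y* = 1.1246.

x* = 9.2857, y* = 1.1246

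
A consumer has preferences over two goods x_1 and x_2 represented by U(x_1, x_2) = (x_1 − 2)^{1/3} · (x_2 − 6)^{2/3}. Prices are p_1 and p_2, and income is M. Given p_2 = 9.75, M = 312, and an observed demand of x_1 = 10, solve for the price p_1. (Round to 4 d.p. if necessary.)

p_1 = 9.75

This is Cobb-Douglas in (x_1−2, x_2−6): tangency gives 1/3·p_2·(x_2−6) = 2/3·p_1·(x_1−2).
Substituting into the budget: x_1* = 2 + 1/3·(M − 2·p_1 − 6·p_2)/p_1, and x_2* = 6 + 2/3·(…)/p_2.
Set x_1* = 10 in the demand function and solve for p_1: p_1 = 9.75.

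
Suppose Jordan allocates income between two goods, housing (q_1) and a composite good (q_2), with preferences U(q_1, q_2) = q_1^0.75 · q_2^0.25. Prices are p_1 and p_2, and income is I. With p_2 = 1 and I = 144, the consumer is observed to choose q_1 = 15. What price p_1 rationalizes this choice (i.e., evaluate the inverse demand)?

The MRS is 3·q_2/q_1. Set MRS = p_1/p_2.
So 0.75·p_2·q_2 = 0.25·p_1·q_1; combined with the budget, a share 0.75 of income goes to q_1.
Demand: q_1*(p_1,p_2,I) = 0.75·I/p_1 and q_2* = 0.25·I/p_2.
Set q_1* = 15 in the demand function and solve for p_1: p_1 = 7.2.

p_1 = 7.2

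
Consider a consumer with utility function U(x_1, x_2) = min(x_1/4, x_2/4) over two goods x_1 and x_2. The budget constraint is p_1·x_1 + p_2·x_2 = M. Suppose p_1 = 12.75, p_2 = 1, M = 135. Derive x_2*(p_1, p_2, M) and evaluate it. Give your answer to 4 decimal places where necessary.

Demand: x_1*(p_1,p_2,M) = 4·M/(4·p_1 + 4·p_2), x_2* = 4·M/(4·p_1 + 4·p_2).
Here 4·12.75 + 4·1 = 55, giving x_2* = 9.8182.

x_2* = 9.8182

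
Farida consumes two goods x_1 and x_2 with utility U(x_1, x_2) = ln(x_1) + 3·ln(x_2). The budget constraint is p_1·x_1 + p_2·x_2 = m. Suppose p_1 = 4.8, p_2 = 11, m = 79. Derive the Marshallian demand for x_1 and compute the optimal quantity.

x_1* = 4.1146

Demand: x_1*(p_1,p_2,m) = 0.25·m/p_1 and x_2* = 0.75·m/p_2.
At p_1=4.8, p_2=11, m=79: x_1* = 0.25·79/4.8 = 4.1146.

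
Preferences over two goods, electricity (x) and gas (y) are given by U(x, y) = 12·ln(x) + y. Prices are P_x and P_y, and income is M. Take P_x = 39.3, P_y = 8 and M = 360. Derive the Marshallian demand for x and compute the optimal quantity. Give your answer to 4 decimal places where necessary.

x* = 2.4427

Set MRS = P_x/P_y: (12/x)/1 = P_x/P_y.
So x*(P_x,P_y) = 12·P_y/P_x, independent of income; and y* = (M − 12·P_y)/P_y.
At the given prices: x* = 12·8/39.3 = 2.4427.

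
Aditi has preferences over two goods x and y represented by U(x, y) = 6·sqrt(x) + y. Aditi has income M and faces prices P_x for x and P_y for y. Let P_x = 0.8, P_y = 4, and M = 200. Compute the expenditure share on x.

Set MRS = P_x/P_y: 3·x^(−1/2) = P_x/P_y.
Thus x* = (3·P_y/P_x)² — independent of M — with the rest of income spent on y.
Plugging in: x* = (3·4/0.8)² = 225, y* = 5.
Expenditure on x: 0.8·225 = 180; share = 0.9.

share on x = 0.9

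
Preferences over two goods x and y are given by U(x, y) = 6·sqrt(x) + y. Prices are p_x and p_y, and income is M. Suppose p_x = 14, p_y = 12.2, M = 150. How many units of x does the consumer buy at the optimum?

Thus x* = (3·p_y/p_x)² — independent of M — with the rest of income spent on y.
Plugging in: x* = (3·12.2/14)² = 6.8345.

x* = 6.8345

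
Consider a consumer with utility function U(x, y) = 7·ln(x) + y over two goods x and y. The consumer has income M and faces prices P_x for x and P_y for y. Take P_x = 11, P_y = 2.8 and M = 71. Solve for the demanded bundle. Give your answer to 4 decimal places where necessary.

MU_x = 7/x, MU_y = 1. Tangency: 7/x = P_x/P_y.
So x*(P_x,P_y) = 7·P_y/P_x, independent of income; and y* = (M − 7·P_y)/P_y.
At the given prices: x* = 7·2.8/11 = 1.7818, and y* = 18.3571.

x* = 1.7818, y* = 18.3571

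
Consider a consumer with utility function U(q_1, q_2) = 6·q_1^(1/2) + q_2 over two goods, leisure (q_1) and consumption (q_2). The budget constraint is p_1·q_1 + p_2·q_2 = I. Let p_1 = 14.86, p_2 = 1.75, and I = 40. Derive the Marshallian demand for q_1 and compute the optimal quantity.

Solve: √q_1 = 3·p_2/p_1, so q_1*(p_1,p_2) = (3·p_2/p_1)², and q_2* = (I − p_1·q_1*)/p_2.
Plugging in: q_1* = (3·1.75/14.86)² = 0.1248.

q_1* = 0.1248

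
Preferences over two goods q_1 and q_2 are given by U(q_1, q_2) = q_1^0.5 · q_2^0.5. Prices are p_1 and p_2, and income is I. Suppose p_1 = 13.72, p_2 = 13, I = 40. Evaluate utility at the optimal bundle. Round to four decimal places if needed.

V = 1.4975

MU_q_1/MU_q_2 = (0.5·q_2)/(0.5·q_1); tangency sets this equal to p_1/p_2.
Rearranging, p_2·q_2 = p_1·q_1. Substituting into the budget gives p_1·q_1·(1 + 1) = I.
Demand: q_1*(p_1,p_2,I) = 0.5·I/p_1 and q_2* = 0.5·I/p_2.
At p_1=13.72, p_2=13, I=40: q_1* = 0.5·40/13.72 = 1.4577, q_2* = 1.5385.
Utility at the optimum: U(1.4577, 1.5385) = 1.4975.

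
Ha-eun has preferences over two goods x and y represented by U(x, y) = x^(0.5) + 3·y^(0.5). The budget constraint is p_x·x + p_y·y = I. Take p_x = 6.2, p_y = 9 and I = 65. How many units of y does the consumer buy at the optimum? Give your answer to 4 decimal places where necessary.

From the CES first-order condition, (1/3)·(y/x)^(0.5) = p_x/p_y.
Solve for the ratio: y/x = [3·p_x/p_y]^(2).
Substitute y = (y/x)·x into the budget: x* = I/(p_x + p_y·(y/x)).
Numerically y/x = 4.271111, so x* = 65/(6.2 + 9·4.271111) = 1.4561 and y* = 4.271111·1.4561 = 6.2191.

y* = 6.2191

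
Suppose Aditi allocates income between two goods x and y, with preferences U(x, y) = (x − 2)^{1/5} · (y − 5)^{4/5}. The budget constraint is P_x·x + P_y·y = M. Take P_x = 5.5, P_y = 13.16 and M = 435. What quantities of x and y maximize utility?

x* = 15.0255, y* = 26.7751

Let x' = x−2, y' = y−5. MRS = (1/4)·y'/x' = P_x/P_y.
After buying the subsistence bundle (2, 5), a share 0.2 of the remaining income goes to x: x* = 2 + 0.2·(M − 2P_x − 5P_y)/P_x.
Discretionary income = 435 − 2·5.5 − 5·13.16 = 358.2; x* = 2 + 0.2·358.2/5.5 = 15.0255; y* = 5 + 0.8·358.2/13.16 = 26.7751.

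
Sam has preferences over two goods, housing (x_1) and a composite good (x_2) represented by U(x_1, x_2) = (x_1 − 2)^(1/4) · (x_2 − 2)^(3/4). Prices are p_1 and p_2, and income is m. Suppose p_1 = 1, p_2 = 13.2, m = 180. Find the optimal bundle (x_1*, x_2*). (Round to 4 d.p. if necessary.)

MRS = (1/3)·(x_2−2)/(x_1−2). Tangency with p_1/p_2 gives x_2−2 = 3·(p_1/p_2)·(x_1−2).
Substituting into the budget: x_1* = 2 + 0.25·(m − 2·p_1 − 2·p_2)/p_1, and x_2* = 2 + 0.75·(…)/p_2.
Discretionary income = 180 − 2·1 − 2·13.2 = 151.6; x_1* = 2 + 0.25·151.6/1 = 39.9; x_2* = 2 + 0.75·151.6/13.2 = 10.6136.

x_1* = 39.9, x_2* = 10.6136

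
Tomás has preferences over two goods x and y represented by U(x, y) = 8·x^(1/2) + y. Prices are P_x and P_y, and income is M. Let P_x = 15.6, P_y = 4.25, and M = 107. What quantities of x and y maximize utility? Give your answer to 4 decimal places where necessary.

x* = 1.1875, y* = 20.8175

Plugging in: x* = (4·4.25/15.6)² = 1.1875, y* = 20.8175.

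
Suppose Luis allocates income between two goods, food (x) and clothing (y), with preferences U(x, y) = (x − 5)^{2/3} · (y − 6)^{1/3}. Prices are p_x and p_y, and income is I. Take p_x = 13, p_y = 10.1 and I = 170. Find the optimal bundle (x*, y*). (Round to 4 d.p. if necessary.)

x* = 7.2769, y* = 7.4653

Let x' = x−5, y' = y−6. MRS = 2·y'/x' = p_x/p_y.
After buying the subsistence bundle (5, 6), a share 2/3 of the remaining income goes to x: x* = 5 + 2/3·(I − 5p_x − 6p_y)/p_x.
Discretionary income = 170 − 5·13 − 6·10.1 = 44.4; x* = 5 + 2/3·44.4/13 = 7.2769; y* = 6 + 1/3·44.4/10.1 = 7.4653.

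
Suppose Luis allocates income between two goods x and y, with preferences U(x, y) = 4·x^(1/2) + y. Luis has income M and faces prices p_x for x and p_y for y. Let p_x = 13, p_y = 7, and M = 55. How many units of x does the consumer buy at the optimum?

Utility is quasi-linear in y; the FOC for x is 2/√x = p_x/p_y.
Solve: √x = 2·p_y/p_x, so x*(p_x,p_y) = (2·p_y/p_x)², and y* = (M − p_x·x*)/p_y.
Plugging in: x* = (2·7/13)² = 1.1598.

x* = 1.1598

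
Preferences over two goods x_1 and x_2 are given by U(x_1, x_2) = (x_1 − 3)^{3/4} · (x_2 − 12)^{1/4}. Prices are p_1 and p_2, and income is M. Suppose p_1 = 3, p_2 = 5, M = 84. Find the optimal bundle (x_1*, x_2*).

x_1* = 6.75, x_2* = 12.75

This is Cobb-Douglas in (x_1−3, x_2−12): tangency gives 0.75·p_2·(x_2−12) = 0.25·p_1·(x_1−3).
After buying the subsistence bundle (3, 12), a share 0.75 of the remaining income goes to x_1: x_1* = 3 + 0.75·(M − 3p_1 − 12p_2)/p_1.
Discretionary income = 84 − 3·3 − 12·5 = 15; x_1* = 3 + 0.75·15/3 = 6.75; x_2* = 12 + 0.25·15/5 = 12.75.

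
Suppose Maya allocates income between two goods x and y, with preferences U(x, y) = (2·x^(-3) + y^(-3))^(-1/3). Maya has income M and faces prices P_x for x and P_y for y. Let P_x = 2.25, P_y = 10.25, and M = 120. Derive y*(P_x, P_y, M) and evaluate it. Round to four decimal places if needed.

y* = 8.4751

With the ratio pinned down, the budget gives x* = M/(P_x + P_y·(y/x)) and y* = (y/x)·x*.
Numerically y/x = 0.575582, so x* = 120/(2.25 + 10.25·0.575582) = 14.7244 and y* = 0.575582·14.7244 = 8.4751.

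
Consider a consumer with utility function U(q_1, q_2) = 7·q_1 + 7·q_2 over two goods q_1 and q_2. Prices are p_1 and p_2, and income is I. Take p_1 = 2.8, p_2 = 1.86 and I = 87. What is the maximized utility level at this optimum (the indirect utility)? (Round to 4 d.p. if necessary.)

Perfect substitutes: compare marginal utility per dollar. 7/p_1 vs 7/p_2 → 2.5 vs 3.7634.
q_2 gives more utility per dollar, so spend all income on q_2: q_2* = I/p_2, q_1* = 0.
Numerically: q_1* = 0, q_2* = 46.7742.
Utility at the optimum: U(0, 46.7742) = 327.4194.

V = 327.4194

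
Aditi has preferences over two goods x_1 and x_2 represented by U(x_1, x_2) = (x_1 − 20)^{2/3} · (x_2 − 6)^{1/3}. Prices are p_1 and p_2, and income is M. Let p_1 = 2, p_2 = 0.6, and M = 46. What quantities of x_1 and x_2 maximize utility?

x_1* = 20.8, x_2* = 7.3333

This is Cobb-Douglas in (x_1−20, x_2−6): tangency gives 2/3·p_2·(x_2−6) = 1/3·p_1·(x_1−20).
After buying the subsistence bundle (20, 6), a share 2/3 of the remaining income goes to x_1: x_1* = 20 + 2/3·(M − 20p_1 − 6p_2)/p_1.
Discretionary income = 46 − 20·2 − 6·0.6 = 2.4; x_1* = 20 + 2/3·2.4/2 = 20.8; x_2* = 6 + 1/3·2.4/0.6 = 7.3333.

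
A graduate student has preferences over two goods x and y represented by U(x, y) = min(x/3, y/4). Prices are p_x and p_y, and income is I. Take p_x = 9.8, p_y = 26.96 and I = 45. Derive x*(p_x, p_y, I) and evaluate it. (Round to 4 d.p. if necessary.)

x* = 0.9837

Leontief preferences: the optimum is at the kink where x/3 = y/4, i.e. y = (4/3)·x.
Budget: p_x·x + p_y·(4/3)·x = I, so (3·p_x + 4·p_y)·x = 3·I.
Demand: x*(p_x,p_y,I) = 3·I/(3·p_x + 4·p_y), y* = 4·I/(3·p_x + 4·p_y).
Here 3·9.8 + 4·26.96 = 137.24, giving x* = 0.9837.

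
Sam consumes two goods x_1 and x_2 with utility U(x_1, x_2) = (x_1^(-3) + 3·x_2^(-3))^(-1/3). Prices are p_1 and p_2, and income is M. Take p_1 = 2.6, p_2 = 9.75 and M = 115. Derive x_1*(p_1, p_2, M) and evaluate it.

x_1* = 9.7285

MRS = MU_x_1/MU_x_2 = (1/3)·(x_2/x_1)^(4). Set equal to p_1/p_2.
Hence x_2/x_1 = (3·p_1/p_2)^(1/(4)), i.e. raised to the 0.25 power.
Substitute x_2 = (x_2/x_1)·x_1 into the budget: x_1* = M/(p_1 + p_2·(x_2/x_1)).
Numerically x_2/x_1 = 0.945742, so x_1* = 115/(2.6 + 9.75·0.945742) = 9.7285.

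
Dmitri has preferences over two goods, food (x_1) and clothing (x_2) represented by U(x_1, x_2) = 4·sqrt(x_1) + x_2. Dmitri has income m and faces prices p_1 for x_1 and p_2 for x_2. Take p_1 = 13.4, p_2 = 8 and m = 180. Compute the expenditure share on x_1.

share on x_1 = 0.1061

MU_x_1 = 2/√x_1, MU_x_2 = 1. Tangency: 2/√x_1 = p_1/p_2.
Thus x_1* = (2·p_2/p_1)² — independent of m — with the rest of income spent on x_2.
Plugging in: x_1* = (2·8/13.4)² = 1.4257, x_2* = 20.1119.
Expenditure on x_1: 13.4·1.4257 = 19.1045; share = 0.1061.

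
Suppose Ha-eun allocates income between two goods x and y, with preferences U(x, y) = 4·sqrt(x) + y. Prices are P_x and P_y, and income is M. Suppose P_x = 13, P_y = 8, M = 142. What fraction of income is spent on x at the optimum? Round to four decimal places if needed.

share on x = 0.1387

Solve: √x = 2·P_y/P_x, so x*(P_x,P_y) = (2·P_y/P_x)², and y* = (M − P_x·x*)/P_y.
Plugging in: x* = (2·8/13)² = 1.5148, y* = 15.2885.
Expenditure on x: 13·1.5148 = 19.6923; share = 0.1387.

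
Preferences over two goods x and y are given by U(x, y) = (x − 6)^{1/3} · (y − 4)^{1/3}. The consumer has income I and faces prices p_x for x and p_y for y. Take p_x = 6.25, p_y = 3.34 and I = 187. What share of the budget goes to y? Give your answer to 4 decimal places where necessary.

share on y = 0.4355

MRS = (y−4)/(x−6). Tangency with p_x/p_y gives y−4 = (p_x/p_y)·(x−6).
Substituting into the budget: x* = 6 + 0.5·(I − 6·p_x − 4·p_y)/p_x, and y* = 4 + 0.5·(…)/p_y.
Discretionary income = 187 − 6·6.25 − 4·3.34 = 136.14; x* = 6 + 0.5·136.14/6.25 = 16.8912; y* = 4 + 0.5·136.14/3.34 = 24.3802.
Expenditure on y: 3.34·24.3802 = 81.43; share = 0.4355.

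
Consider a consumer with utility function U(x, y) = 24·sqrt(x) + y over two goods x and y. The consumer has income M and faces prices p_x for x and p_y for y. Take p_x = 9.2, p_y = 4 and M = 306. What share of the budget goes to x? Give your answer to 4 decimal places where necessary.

share on x = 0.8184

Utility is quasi-linear in y; the FOC for x is 12/√x = p_x/p_y.
Solve: √x = 12·p_y/p_x, so x*(p_x,p_y) = (12·p_y/p_x)², and y* = (M − p_x·x*)/p_y.
Plugging in: x* = (12·4/9.2)² = 27.2212, y* = 13.8913.
Expenditure on x: 9.2·27.2212 = 250.4348; share = 0.8184.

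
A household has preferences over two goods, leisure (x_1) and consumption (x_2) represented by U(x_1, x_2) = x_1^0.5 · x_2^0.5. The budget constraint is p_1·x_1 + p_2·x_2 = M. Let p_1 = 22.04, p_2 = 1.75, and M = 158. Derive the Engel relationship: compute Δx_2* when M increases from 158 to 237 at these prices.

Δx_2* = 22.5714

Tangency: MRS = x_2/x_1 = p_1/p_2.
So 0.5·p_2·x_2 = 0.5·p_1·x_1; combined with the budget, a share 0.5 of income goes to x_1.
Demand: x_1*(p_1,p_2,M) = 0.5·M/p_1 and x_2* = 0.5·M/p_2.
At p_1=22.04, p_2=1.75, M=158: x_2* = 0.5·158/1.75 = 45.1429.
At M' = 237: x_2* = 67.7143. Change: 67.7143 − 45.1429 = 22.5714.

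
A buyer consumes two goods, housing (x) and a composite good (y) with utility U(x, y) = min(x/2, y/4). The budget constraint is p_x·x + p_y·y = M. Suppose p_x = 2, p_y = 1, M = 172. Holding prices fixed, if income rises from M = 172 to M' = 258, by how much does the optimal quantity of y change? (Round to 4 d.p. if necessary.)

Δy* = 43

Leontief preferences: the optimum is at the kink where x/2 = y/4, i.e. y = 2·x.
Budget: p_x·x + p_y·2·x = M, so (2·p_x + 4·p_y)·x = 2·M.
Demand: x*(p_x,p_y,M) = 2·M/(2·p_x + 4·p_y), y* = 4·M/(2·p_x + 4·p_y).
Here 2·2 + 4·1 = 8, giving y* = 86.
At M' = 258: y* = 129. Change: 129 − 86 = 43.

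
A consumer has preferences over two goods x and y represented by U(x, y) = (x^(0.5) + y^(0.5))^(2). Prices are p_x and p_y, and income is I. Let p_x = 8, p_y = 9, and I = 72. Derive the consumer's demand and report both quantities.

x* = 4.7647, y* = 3.7647

MU_x ∝ x^(-0.5), MU_y ∝ y^(-0.5), so MRS = (y/x)^(0.5) = p_x/p_y.
Solve for the ratio: y/x = [p_x/p_y]^(2).
Substitute y = (y/x)·x into the budget: x* = I/(p_x + p_y·(y/x)).
Numerically y/x = 0.790123, so x* = 72/(8 + 9·0.790123) = 4.7647 and y* = 0.790123·4.7647 = 3.7647.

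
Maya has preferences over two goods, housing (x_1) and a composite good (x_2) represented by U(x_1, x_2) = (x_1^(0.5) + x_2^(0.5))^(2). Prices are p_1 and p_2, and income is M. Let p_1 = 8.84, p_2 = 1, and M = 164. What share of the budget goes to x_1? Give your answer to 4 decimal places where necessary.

share on x_1 = 0.1016

Substitute x_2 = (x_2/x_1)·x_1 into the budget: x_1* = M/(p_1 + p_2·(x_2/x_1)).
Numerically x_2/x_1 = 78.1456, so x_1* = 164/(8.84 + 1·78.1456) = 1.8854 and x_2* = 78.1456·1.8854 = 147.3333.
Expenditure on x_1: 8.84·1.8854 = 16.6667; share = 0.1016.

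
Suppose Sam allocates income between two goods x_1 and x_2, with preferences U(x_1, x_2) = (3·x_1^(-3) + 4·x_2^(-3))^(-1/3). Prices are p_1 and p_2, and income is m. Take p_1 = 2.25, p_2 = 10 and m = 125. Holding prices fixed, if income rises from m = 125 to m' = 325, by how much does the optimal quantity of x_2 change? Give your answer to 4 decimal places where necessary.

MU_x_1 ∝ 3·x_1^(-4), MU_x_2 ∝ 4·x_2^(-4), so MRS = (3/4)·(x_2/x_1)^(4) = p_1/p_2.
Hence x_2/x_1 = ((4/3)·p_1/p_2)^(1/(4)), i.e. raised to the 0.25 power.
With the ratio pinned down, the budget gives x_1* = m/(p_1 + p_2·(x_2/x_1)) and x_2* = (x_2/x_1)·x_1*.
Numerically x_2/x_1 = 0.740083, so x_1* = 125/(2.25 + 10·0.740083) = 12.9523 and x_2* = 0.740083·12.9523 = 9.5857.
At m' = 325: x_2* = 24.9229. Change: 24.9229 − 9.5857 = 15.3372.

Δx_2* = 15.3372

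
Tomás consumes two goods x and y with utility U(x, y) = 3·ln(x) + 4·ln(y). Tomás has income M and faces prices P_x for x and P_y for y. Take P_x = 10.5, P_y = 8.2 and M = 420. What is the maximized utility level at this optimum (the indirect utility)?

MU_x/MU_y = (3·y)/(4·x); tangency sets this equal to P_x/P_y.
So 3·P_y·y = 4·P_x·x; combined with the budget, a share 3/7 of income goes to x.
Demand: x*(P_x,P_y,M) = 3/7·M/P_x and y* = 4/7·M/P_y.
At P_x=10.5, P_y=8.2, M=420: x* = 3/7·420/10.5 = 17.1429, y* = 29.2683.
Utility at the optimum: U(17.1429, 29.2683) = 22.0308.

V = 22.0308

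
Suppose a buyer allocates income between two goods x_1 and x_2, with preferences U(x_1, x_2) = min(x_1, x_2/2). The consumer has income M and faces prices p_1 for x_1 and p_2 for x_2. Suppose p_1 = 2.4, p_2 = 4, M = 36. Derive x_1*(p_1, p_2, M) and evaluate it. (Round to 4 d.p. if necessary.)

x_1* = 3.4615

Leontief preferences: the optimum is at the kink where x_1/1 = x_2/2, i.e. x_2 = 2·x_1.
Budget: p_1·x_1 + p_2·2·x_1 = M, so (p_1 + 2·p_2)·x_1 = M.
Demand: x_1*(p_1,p_2,M) = M/(p_1 + 2·p_2), x_2* = 2·M/(p_1 + 2·p_2).
Here 2.4 + 2·4 = 10.4, giving x_1* = 3.4615.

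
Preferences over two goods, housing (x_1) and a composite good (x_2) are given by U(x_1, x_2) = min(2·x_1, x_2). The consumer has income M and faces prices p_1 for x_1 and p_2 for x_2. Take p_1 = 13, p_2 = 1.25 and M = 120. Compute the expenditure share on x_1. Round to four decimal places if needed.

share on x_1 = 0.8387

Leontief preferences: the optimum is at the kink where x_1/1 = x_2/2, i.e. x_2 = 2·x_1.
Budget: p_1·x_1 + p_2·2·x_1 = M, so (p_1 + 2·p_2)·x_1 = M.
Demand: x_1*(p_1,p_2,M) = M/(p_1 + 2·p_2), x_2* = 2·M/(p_1 + 2·p_2).
Here 13 + 2·1.25 = 15.5, giving x_1* = 7.7419 and x_2* = 15.4839.
Expenditure on x_1: 13·7.7419 = 100.6452; share = 0.8387.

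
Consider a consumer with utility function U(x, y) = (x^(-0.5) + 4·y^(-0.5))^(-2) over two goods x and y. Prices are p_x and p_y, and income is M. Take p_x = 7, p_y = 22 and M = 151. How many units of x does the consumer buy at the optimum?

MRS = MU_x/MU_y = (1/4)·(y/x)^(1.5). Set equal to p_x/p_y.
Hence y/x = (4·p_x/p_y)^(1/(1.5)), i.e. raised to the 2/3 power.
Substitute y = (y/x)·x into the budget: x* = M/(p_x + p_y·(y/x)).
Numerically y/x = 1.17442, so x* = 151/(7 + 22·1.17442) = 4.5984.

x* = 4.5984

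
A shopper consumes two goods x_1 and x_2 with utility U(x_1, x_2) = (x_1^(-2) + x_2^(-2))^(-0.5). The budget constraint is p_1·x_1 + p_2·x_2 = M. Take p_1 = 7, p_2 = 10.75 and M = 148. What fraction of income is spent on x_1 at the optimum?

MRS = MU_x_1/MU_x_2 = (x_2/x_1)^(3). Set equal to p_1/p_2.
Solve for the ratio: x_2/x_1 = [p_1/p_2]^(1/3).
Substitute x_2 = (x_2/x_1)·x_1 into the budget: x_1* = M/(p_1 + p_2·(x_2/x_1)).
Numerically x_2/x_1 = 0.866755, so x_1* = 148/(7 + 10.75·0.866755) = 9.07 and x_2* = 0.866755·9.07 = 7.8614.
Expenditure on x_1: 7·9.07 = 63.4897; share = 0.429.

share on x_1 = 0.429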